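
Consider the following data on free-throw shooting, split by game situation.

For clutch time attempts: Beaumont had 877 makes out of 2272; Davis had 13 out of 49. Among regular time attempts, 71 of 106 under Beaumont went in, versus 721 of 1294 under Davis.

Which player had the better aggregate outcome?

Clutch time: Beaumont 877/2272 = 38.6%, Davis 13/49 = 26.5% → Beaumont
Regular time: Beaumont 71/106 = 67.0%, Davis 721/1294 = 55.7% → Beaumont
Overall: Beaumont 948/2378 = 39.9%, Davis 734/1343 = 54.7% → Davis
(Beaumont wins every game group but Davis wins overall — Beaumont's attempts skew toward the low-rate clutch time group.)

Davis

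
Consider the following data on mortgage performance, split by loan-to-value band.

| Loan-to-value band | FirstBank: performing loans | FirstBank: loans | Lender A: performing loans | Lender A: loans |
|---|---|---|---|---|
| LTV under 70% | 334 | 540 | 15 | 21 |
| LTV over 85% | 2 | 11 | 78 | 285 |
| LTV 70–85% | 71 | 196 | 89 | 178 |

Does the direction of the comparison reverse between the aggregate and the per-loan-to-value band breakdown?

LTV under 70%: FirstBank 334/540 = 61.9%, Lender A 15/21 = 71.4% → Lender A
LTV over 85%: FirstBank 2/11 = 18.2%, Lender A 78/285 = 27.4% → Lender A
LTV 70–85%: FirstBank 71/196 = 36.2%, Lender A 89/178 = 50.0% → Lender A
Overall: FirstBank 407/747 = 54.5%, Lender A 182/484 = 37.6% → FirstBank
Lender A wins each loan-to-value group but FirstBank wins overall — the comparison reverses. Lender A's loans skew toward LTV over 85%, which has a lower base rate.

Yes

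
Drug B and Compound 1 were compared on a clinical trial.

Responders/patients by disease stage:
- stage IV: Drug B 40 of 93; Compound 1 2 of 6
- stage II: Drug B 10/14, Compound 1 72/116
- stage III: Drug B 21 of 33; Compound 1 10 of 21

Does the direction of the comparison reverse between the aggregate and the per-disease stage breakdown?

Yes

Stage IV: Drug B 40/93 = 43.0%, Compound 1 2/6 = 33.3% → Drug B
Stage II: Drug B 10/14 = 71.4%, Compound 1 72/116 = 62.1% → Drug B
Stage III: Drug B 21/33 = 63.6%, Compound 1 10/21 = 47.6% → Drug B
Overall: Drug B 71/140 = 50.7%, Compound 1 84/143 = 58.7% → Compound 1
Drug B wins each disease group but Compound 1 wins overall — the comparison reverses. Drug B's patients skew toward stage IV, which has a lower base rate.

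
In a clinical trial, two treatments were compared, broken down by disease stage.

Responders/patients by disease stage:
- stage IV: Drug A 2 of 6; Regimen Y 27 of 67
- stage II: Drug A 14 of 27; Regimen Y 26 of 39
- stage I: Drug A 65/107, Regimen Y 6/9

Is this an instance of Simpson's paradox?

Stage IV: Drug A 2/6 = 33.3%, Regimen Y 27/67 = 40.3% → Regimen Y
Stage II: Drug A 14/27 = 51.9%, Regimen Y 26/39 = 66.7% → Regimen Y
Stage I: Drug A 65/107 = 60.7%, Regimen Y 6/9 = 66.7% → Regimen Y
Overall: Drug A 81/140 = 57.9%, Regimen Y 59/115 = 51.3% → Drug A
Regimen Y wins each disease group but Drug A wins overall — the comparison reverses. Regimen Y's patients skew toward stage IV, which has a lower base rate.

Yes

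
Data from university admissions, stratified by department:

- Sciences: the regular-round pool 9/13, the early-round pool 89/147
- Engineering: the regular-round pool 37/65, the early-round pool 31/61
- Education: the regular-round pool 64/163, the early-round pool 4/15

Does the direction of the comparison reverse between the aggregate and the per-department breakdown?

Yes

Sciences: the regular-round pool 9/13 = 69.2%, the early-round pool 89/147 = 60.5% → the regular-round pool
Engineering: the regular-round pool 37/65 = 56.9%, the early-round pool 31/61 = 50.8% → the regular-round pool
Education: the regular-round pool 64/163 = 39.3%, the early-round pool 4/15 = 26.7% → the regular-round pool
Overall: the regular-round pool 110/241 = 45.6%, the early-round pool 124/223 = 55.6% → the early-round pool
The regular-round pool wins each department group but the early-round pool wins overall — the comparison reverses. The regular-round pool's applicants skew toward Education, which has a lower base rate.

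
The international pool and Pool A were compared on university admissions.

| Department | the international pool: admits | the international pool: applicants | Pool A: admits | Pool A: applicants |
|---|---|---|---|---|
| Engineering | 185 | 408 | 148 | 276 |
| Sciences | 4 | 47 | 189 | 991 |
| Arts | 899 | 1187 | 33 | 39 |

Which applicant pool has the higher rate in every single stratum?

Engineering: the international pool 185/408 = 45.3%, Pool A 148/276 = 53.6% → Pool A
Sciences: the international pool 4/47 = 8.5%, Pool A 189/991 = 19.1% → Pool A
Arts: the international pool 899/1187 = 75.7%, Pool A 33/39 = 84.6% → Pool A
Pool A has the higher rate in all 3 groups.

Pool A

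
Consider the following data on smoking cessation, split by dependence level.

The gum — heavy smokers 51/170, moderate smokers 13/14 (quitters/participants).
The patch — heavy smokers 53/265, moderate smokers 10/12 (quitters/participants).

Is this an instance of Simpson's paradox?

Heavy smokers: the gum 51/170 = 30.0%, the patch 53/265 = 20.0% → the gum
Moderate smokers: the gum 13/14 = 92.9%, the patch 10/12 = 83.3% → the gum
Overall: the gum 64/184 = 34.8%, the patch 63/277 = 22.7% → the gum
The gum wins overall and in every dependence group — no reversal.

No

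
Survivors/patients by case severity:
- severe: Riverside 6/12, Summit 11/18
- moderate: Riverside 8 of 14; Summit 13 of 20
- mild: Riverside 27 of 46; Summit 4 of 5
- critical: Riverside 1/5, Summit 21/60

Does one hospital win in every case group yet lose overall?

Severe: Riverside 6/12 = 50.0%, Summit 11/18 = 61.1% → Summit
Moderate: Riverside 8/14 = 57.1%, Summit 13/20 = 65.0% → Summit
Mild: Riverside 27/46 = 58.7%, Summit 4/5 = 80.0% → Summit
Critical: Riverside 1/5 = 20.0%, Summit 21/60 = 35.0% → Summit
Overall: Riverside 42/77 = 54.5%, Summit 49/103 = 47.6% → Riverside
Summit wins each case group but Riverside wins overall — the comparison reverses. Summit's patients skew toward critical, which has a lower base rate.

Yes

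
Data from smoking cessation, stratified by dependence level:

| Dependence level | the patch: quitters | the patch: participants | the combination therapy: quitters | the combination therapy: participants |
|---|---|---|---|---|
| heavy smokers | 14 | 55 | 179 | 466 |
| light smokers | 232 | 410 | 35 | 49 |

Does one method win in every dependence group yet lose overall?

Yes

Heavy smokers: the patch 14/55 = 25.5%, the combination therapy 179/466 = 38.4% → the combination therapy
Light smokers: the patch 232/410 = 56.6%, the combination therapy 35/49 = 71.4% → the combination therapy
Overall: the patch 246/465 = 52.9%, the combination therapy 214/515 = 41.6% → the patch
The combination therapy wins each dependence group but the patch wins overall — the comparison reverses. The combination therapy's participants skew toward heavy smokers, which has a lower base rate.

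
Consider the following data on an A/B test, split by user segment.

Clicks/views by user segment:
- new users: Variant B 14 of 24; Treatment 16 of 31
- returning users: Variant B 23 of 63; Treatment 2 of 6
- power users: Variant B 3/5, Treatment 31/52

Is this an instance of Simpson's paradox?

New users: Variant B 14/24 = 58.3%, Treatment 16/31 = 51.6% → Variant B
Returning users: Variant B 23/63 = 36.5%, Treatment 2/6 = 33.3% → Variant B
Power users: Variant B 3/5 = 60.0%, Treatment 31/52 = 59.6% → Variant B
Overall: Variant B 40/92 = 43.5%, Treatment 49/89 = 55.1% → Treatment
Variant B wins each user group but Treatment wins overall — the comparison reverses. Variant B's views skew toward returning users, which has a lower base rate.

Yes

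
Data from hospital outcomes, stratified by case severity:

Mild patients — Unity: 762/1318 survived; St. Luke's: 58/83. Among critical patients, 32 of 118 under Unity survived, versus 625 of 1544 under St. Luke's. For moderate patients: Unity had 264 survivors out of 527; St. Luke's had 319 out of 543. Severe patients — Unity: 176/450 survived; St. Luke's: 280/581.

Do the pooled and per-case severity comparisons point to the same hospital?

Mild: Unity 762/1318 = 57.8%, St. Luke's 58/83 = 69.9% → St. Luke's
Critical: Unity 32/118 = 27.1%, St. Luke's 625/1544 = 40.5% → St. Luke's
Moderate: Unity 264/527 = 50.1%, St. Luke's 319/543 = 58.7% → St. Luke's
Severe: Unity 176/450 = 39.1%, St. Luke's 280/581 = 48.2% → St. Luke's
Overall: Unity 1234/2413 = 51.1%, St. Luke's 1282/2751 = 46.6% → Unity
St. Luke's wins each case group but Unity wins overall — the comparison reverses. St. Luke's's patients skew toward critical, which has a lower base rate.

No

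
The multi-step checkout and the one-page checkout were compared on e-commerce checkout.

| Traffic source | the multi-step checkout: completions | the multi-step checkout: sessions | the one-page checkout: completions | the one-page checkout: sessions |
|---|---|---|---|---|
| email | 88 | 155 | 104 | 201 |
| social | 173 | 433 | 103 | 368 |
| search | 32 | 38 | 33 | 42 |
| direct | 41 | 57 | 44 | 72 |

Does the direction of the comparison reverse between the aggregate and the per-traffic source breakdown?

No

Email: the multi-step checkout 88/155 = 56.8%, the one-page checkout 104/201 = 51.7% → the multi-step checkout
Social: the multi-step checkout 173/433 = 40.0%, the one-page checkout 103/368 = 28.0% → the multi-step checkout
Search: the multi-step checkout 32/38 = 84.2%, the one-page checkout 33/42 = 78.6% → the multi-step checkout
Direct: the multi-step checkout 41/57 = 71.9%, the one-page checkout 44/72 = 61.1% → the multi-step checkout
Overall: the multi-step checkout 334/683 = 48.9%, the one-page checkout 284/683 = 41.6% → the multi-step checkout
The multi-step checkout wins overall and in every traffic group — no reversal.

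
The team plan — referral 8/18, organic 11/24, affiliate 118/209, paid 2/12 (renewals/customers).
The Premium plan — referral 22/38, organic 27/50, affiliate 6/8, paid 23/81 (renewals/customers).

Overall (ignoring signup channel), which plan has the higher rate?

the team plan

Referral: the team plan 8/18 = 44.4%, the Premium plan 22/38 = 57.9% → the Premium plan
Organic: the team plan 11/24 = 45.8%, the Premium plan 27/50 = 54.0% → the Premium plan
Affiliate: the team plan 118/209 = 56.5%, the Premium plan 6/8 = 75.0% → the Premium plan
Paid: the team plan 2/12 = 16.7%, the Premium plan 23/81 = 28.4% → the Premium plan
Overall: the team plan 139/263 = 52.9%, the Premium plan 78/177 = 44.1% → the team plan
(The Premium plan wins every signup group but the team plan wins overall — the Premium plan's customers skew toward the low-rate paid group.)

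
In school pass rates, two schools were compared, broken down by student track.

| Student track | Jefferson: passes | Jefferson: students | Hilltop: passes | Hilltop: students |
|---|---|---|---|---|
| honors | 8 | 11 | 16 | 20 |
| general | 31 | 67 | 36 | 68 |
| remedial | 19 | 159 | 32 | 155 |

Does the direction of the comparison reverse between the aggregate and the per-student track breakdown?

Honors: Jefferson 8/11 = 72.7%, Hilltop 16/20 = 80.0% → Hilltop
General: Jefferson 31/67 = 46.3%, Hilltop 36/68 = 52.9% → Hilltop
Remedial: Jefferson 19/159 = 11.9%, Hilltop 32/155 = 20.6% → Hilltop
Overall: Jefferson 58/237 = 24.5%, Hilltop 84/243 = 34.6% → Hilltop
Hilltop wins overall and in every student group — no reversal.

No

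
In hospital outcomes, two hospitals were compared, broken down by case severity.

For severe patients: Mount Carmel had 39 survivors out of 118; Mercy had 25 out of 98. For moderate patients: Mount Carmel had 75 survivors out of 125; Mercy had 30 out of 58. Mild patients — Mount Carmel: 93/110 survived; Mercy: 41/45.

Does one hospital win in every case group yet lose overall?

No

Severe: Mount Carmel 39/118 = 33.1%, Mercy 25/98 = 25.5% → Mount Carmel
Moderate: Mount Carmel 75/125 = 60.0%, Mercy 30/58 = 51.7% → Mount Carmel
Mild: Mount Carmel 93/110 = 84.5%, Mercy 41/45 = 91.1% → Mercy
Overall: Mount Carmel 207/353 = 58.6%, Mercy 96/201 = 47.8% → Mount Carmel
Neither sweeps: Mount Carmel wins 2 of 3 groups, Mercy wins 1. Mount Carmel wins overall but not every group — no Simpson reversal.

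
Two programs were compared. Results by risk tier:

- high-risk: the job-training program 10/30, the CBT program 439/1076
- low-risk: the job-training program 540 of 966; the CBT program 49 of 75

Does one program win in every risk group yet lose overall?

Yes

High-risk: the job-training program 10/30 = 33.3%, the CBT program 439/1076 = 40.8% → the CBT program
Low-risk: the job-training program 540/966 = 55.9%, the CBT program 49/75 = 65.3% → the CBT program
Overall: the job-training program 550/996 = 55.2%, the CBT program 488/1151 = 42.4% → the job-training program
The CBT program wins each risk group but the job-training program wins overall — the comparison reverses. The CBT program's participants skew toward high-risk, which has a lower base rate.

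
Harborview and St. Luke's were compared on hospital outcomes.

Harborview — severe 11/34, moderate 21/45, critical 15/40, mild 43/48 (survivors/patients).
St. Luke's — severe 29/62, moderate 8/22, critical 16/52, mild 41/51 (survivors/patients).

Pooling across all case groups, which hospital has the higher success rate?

Harborview

Severe: Harborview 11/34 = 32.4%, St. Luke's 29/62 = 46.8% → St. Luke's
Moderate: Harborview 21/45 = 46.7%, St. Luke's 8/22 = 36.4% → Harborview
Critical: Harborview 15/40 = 37.5%, St. Luke's 16/52 = 30.8% → Harborview
Mild: Harborview 43/48 = 89.6%, St. Luke's 41/51 = 80.4% → Harborview
Overall: Harborview 90/167 = 53.9%, St. Luke's 94/187 = 50.3% → Harborview
(Neither sweeps every case group, but Harborview has the higher pooled rate.)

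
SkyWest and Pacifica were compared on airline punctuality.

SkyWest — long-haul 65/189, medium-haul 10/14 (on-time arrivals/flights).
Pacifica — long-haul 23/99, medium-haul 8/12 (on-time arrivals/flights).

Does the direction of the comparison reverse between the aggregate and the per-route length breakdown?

Long-haul: SkyWest 65/189 = 34.4%, Pacifica 23/99 = 23.2% → SkyWest
Medium-haul: SkyWest 10/14 = 71.4%, Pacifica 8/12 = 66.7% → SkyWest
Overall: SkyWest 75/203 = 36.9%, Pacifica 31/111 = 27.9% → SkyWest
SkyWest wins overall and in every route group — no reversal.

No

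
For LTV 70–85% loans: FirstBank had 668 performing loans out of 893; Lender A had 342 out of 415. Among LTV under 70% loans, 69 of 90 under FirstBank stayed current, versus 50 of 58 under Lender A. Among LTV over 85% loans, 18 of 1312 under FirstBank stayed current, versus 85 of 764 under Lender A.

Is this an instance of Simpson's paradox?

No

LTV 70–85%: FirstBank 668/893 = 74.8%, Lender A 342/415 = 82.4% → Lender A
LTV under 70%: FirstBank 69/90 = 76.7%, Lender A 50/58 = 86.2% → Lender A
LTV over 85%: FirstBank 18/1312 = 1.4%, Lender A 85/764 = 11.1% → Lender A
Overall: FirstBank 755/2295 = 32.9%, Lender A 477/1237 = 38.6% → Lender A
Lender A wins overall and in every loan-to-value group — no reversal.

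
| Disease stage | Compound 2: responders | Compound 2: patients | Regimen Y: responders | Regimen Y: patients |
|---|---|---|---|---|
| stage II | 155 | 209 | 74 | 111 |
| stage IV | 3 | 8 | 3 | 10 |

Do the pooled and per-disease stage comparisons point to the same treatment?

Stage II: Compound 2 155/209 = 74.2%, Regimen Y 74/111 = 66.7% → Compound 2
Stage IV: Compound 2 3/8 = 37.5%, Regimen Y 3/10 = 30.0% → Compound 2
Overall: Compound 2 158/217 = 72.8%, Regimen Y 77/121 = 63.6% → Compound 2
Compound 2 wins overall and in every disease group — no reversal.

Yes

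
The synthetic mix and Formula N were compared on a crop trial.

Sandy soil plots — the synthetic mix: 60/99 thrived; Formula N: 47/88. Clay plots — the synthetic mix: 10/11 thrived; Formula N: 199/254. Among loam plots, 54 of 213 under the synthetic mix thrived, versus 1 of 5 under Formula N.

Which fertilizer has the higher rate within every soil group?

Sandy soil: the synthetic mix 60/99 = 60.6%, Formula N 47/88 = 53.4% → the synthetic mix
Clay: the synthetic mix 10/11 = 90.9%, Formula N 199/254 = 78.3% → the synthetic mix
Loam: the synthetic mix 54/213 = 25.4%, Formula N 1/5 = 20.0% → the synthetic mix
The synthetic mix has the higher rate in all 3 groups.

the synthetic mix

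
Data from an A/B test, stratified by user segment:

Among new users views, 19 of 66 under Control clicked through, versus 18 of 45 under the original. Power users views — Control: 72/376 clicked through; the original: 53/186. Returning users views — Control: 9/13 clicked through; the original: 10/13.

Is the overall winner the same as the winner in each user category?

New users: Control 19/66 = 28.8%, the original 18/45 = 40.0% → the original
Power users: Control 72/376 = 19.1%, the original 53/186 = 28.5% → the original
Returning users: Control 9/13 = 69.2%, the original 10/13 = 76.9% → the original
Overall: Control 100/455 = 22.0%, the original 81/244 = 33.2% → the original
The original wins overall and in every user group — no reversal.

Yes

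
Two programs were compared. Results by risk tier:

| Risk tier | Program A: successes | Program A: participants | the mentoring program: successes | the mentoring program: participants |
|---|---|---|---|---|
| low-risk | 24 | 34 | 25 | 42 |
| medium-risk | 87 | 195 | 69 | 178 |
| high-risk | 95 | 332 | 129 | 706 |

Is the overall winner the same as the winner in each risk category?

Low-risk: Program A 24/34 = 70.6%, the mentoring program 25/42 = 59.5% → Program A
Medium-risk: Program A 87/195 = 44.6%, the mentoring program 69/178 = 38.8% → Program A
High-risk: Program A 95/332 = 28.6%, the mentoring program 129/706 = 18.3% → Program A
Overall: Program A 206/561 = 36.7%, the mentoring program 223/926 = 24.1% → Program A
Program A wins overall and in every risk group — no reversal.

Yes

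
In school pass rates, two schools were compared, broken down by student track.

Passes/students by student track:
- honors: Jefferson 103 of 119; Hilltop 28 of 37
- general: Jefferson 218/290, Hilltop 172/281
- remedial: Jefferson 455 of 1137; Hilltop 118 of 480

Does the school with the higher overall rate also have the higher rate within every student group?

Honors: Jefferson 103/119 = 86.6%, Hilltop 28/37 = 75.7% → Jefferson
General: Jefferson 218/290 = 75.2%, Hilltop 172/281 = 61.2% → Jefferson
Remedial: Jefferson 455/1137 = 40.0%, Hilltop 118/480 = 24.6% → Jefferson
Overall: Jefferson 776/1546 = 50.2%, Hilltop 318/798 = 39.8% → Jefferson
Jefferson wins overall and in every student group — no reversal.

Yes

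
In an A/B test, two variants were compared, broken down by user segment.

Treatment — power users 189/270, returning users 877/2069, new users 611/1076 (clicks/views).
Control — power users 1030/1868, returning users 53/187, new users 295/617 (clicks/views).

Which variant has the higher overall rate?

Control

Power users: Treatment 189/270 = 70.0%, Control 1030/1868 = 55.1% → Treatment
Returning users: Treatment 877/2069 = 42.4%, Control 53/187 = 28.3% → Treatment
New users: Treatment 611/1076 = 56.8%, Control 295/617 = 47.8% → Treatment
Overall: Treatment 1677/3415 = 49.1%, Control 1378/2672 = 51.6% → Control
(Treatment wins every user group but Control wins overall — Treatment's views skew toward the low-rate returning users group.)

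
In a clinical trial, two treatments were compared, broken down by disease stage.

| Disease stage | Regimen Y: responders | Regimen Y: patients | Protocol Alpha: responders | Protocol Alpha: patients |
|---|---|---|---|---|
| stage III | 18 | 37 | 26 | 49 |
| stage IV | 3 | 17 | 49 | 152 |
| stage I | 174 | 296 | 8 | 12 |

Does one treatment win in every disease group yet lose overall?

Yes

Stage III: Regimen Y 18/37 = 48.6%, Protocol Alpha 26/49 = 53.1% → Protocol Alpha
Stage IV: Regimen Y 3/17 = 17.6%, Protocol Alpha 49/152 = 32.2% → Protocol Alpha
Stage I: Regimen Y 174/296 = 58.8%, Protocol Alpha 8/12 = 66.7% → Protocol Alpha
Overall: Regimen Y 195/350 = 55.7%, Protocol Alpha 83/213 = 39.0% → Regimen Y
Protocol Alpha wins each disease group but Regimen Y wins overall — the comparison reverses. Protocol Alpha's patients skew toward stage IV, which has a lower base rate.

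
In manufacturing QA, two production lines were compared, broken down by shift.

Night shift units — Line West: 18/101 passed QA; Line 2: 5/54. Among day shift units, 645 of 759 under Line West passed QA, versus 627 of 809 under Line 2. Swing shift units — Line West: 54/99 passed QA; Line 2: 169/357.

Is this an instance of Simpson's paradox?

No

Night shift: Line West 18/101 = 17.8%, Line 2 5/54 = 9.3% → Line West
Day shift: Line West 645/759 = 85.0%, Line 2 627/809 = 77.5% → Line West
Swing shift: Line West 54/99 = 54.5%, Line 2 169/357 = 47.3% → Line West
Overall: Line West 717/959 = 74.8%, Line 2 801/1220 = 65.7% → Line West
Line West wins overall and in every shift group — no reversal.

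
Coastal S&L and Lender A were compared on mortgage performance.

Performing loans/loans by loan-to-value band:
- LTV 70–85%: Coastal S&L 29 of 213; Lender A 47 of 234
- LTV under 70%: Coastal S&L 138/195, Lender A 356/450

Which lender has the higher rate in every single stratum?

Lender A

LTV 70–85%: Coastal S&L 29/213 = 13.6%, Lender A 47/234 = 20.1% → Lender A
LTV under 70%: Coastal S&L 138/195 = 70.8%, Lender A 356/450 = 79.1% → Lender A
Lender A has the higher rate in both groups.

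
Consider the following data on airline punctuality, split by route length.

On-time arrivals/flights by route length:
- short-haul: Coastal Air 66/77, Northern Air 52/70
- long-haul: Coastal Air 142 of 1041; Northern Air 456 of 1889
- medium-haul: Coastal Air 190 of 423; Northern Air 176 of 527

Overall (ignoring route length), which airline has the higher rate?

Northern Air

Short-haul: Coastal Air 66/77 = 85.7%, Northern Air 52/70 = 74.3% → Coastal Air
Long-haul: Coastal Air 142/1041 = 13.6%, Northern Air 456/1889 = 24.1% → Northern Air
Medium-haul: Coastal Air 190/423 = 44.9%, Northern Air 176/527 = 33.4% → Coastal Air
Overall: Coastal Air 398/1541 = 25.8%, Northern Air 684/2486 = 27.5% → Northern Air
(Neither sweeps every route group, but Northern Air has the higher pooled rate.)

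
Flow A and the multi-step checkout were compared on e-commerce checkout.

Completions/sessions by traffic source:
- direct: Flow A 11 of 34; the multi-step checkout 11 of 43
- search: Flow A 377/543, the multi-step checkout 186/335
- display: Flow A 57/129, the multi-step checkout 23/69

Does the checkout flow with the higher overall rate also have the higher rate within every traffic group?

Direct: Flow A 11/34 = 32.4%, the multi-step checkout 11/43 = 25.6% → Flow A
Search: Flow A 377/543 = 69.4%, the multi-step checkout 186/335 = 55.5% → Flow A
Display: Flow A 57/129 = 44.2%, the multi-step checkout 23/69 = 33.3% → Flow A
Overall: Flow A 445/706 = 63.0%, the multi-step checkout 220/447 = 49.2% → Flow A
Flow A wins overall and in every traffic group — no reversal.

Yes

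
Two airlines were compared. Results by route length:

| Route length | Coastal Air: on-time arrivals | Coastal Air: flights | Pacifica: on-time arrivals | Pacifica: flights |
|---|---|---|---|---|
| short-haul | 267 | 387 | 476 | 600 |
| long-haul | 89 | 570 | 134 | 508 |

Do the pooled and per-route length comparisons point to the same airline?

Short-haul: Coastal Air 267/387 = 69.0%, Pacifica 476/600 = 79.3% → Pacifica
Long-haul: Coastal Air 89/570 = 15.6%, Pacifica 134/508 = 26.4% → Pacifica
Overall: Coastal Air 356/957 = 37.2%, Pacifica 610/1108 = 55.1% → Pacifica
Pacifica wins overall and in every route group — no reversal.

Yes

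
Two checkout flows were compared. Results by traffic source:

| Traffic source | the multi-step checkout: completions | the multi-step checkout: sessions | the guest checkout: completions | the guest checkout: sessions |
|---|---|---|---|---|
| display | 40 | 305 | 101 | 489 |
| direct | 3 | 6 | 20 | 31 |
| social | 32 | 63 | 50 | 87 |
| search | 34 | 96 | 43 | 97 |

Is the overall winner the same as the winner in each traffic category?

Display: the multi-step checkout 40/305 = 13.1%, the guest checkout 101/489 = 20.7% → the guest checkout
Direct: the multi-step checkout 3/6 = 50.0%, the guest checkout 20/31 = 64.5% → the guest checkout
Social: the multi-step checkout 32/63 = 50.8%, the guest checkout 50/87 = 57.5% → the guest checkout
Search: the multi-step checkout 34/96 = 35.4%, the guest checkout 43/97 = 44.3% → the guest checkout
Overall: the multi-step checkout 109/470 = 23.2%, the guest checkout 214/704 = 30.4% → the guest checkout
The guest checkout wins overall and in every traffic group — no reversal.

Yes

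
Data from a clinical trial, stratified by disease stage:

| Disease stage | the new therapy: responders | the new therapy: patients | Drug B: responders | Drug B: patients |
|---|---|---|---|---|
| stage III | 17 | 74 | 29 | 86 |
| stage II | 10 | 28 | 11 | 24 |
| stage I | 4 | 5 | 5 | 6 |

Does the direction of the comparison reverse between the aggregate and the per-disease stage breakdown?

Stage III: the new therapy 17/74 = 23.0%, Drug B 29/86 = 33.7% → Drug B
Stage II: the new therapy 10/28 = 35.7%, Drug B 11/24 = 45.8% → Drug B
Stage I: the new therapy 4/5 = 80.0%, Drug B 5/6 = 83.3% → Drug B
Overall: the new therapy 31/107 = 29.0%, Drug B 45/116 = 38.8% → Drug B
Drug B wins overall and in every disease group — no reversal.

No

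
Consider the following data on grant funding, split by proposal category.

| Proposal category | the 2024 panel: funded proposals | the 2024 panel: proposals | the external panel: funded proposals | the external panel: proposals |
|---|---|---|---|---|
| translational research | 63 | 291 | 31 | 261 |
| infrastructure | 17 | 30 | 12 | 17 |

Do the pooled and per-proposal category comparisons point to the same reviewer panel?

No

Translational research: the 2024 panel 63/291 = 21.6%, the external panel 31/261 = 11.9% → the 2024 panel
Infrastructure: the 2024 panel 17/30 = 56.7%, the external panel 12/17 = 70.6% → the external panel
Overall: the 2024 panel 80/321 = 24.9%, the external panel 43/278 = 15.5% → the 2024 panel
Neither sweeps: the 2024 panel wins 1 of 2 groups, the external panel wins 1. The 2024 panel wins overall but not every group — no Simpson reversal.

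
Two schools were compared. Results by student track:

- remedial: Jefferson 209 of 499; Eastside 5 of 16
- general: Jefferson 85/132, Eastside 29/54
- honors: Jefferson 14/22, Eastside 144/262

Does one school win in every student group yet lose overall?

Remedial: Jefferson 209/499 = 41.9%, Eastside 5/16 = 31.2% → Jefferson
General: Jefferson 85/132 = 64.4%, Eastside 29/54 = 53.7% → Jefferson
Honors: Jefferson 14/22 = 63.6%, Eastside 144/262 = 55.0% → Jefferson
Overall: Jefferson 308/653 = 47.2%, Eastside 178/332 = 53.6% → Eastside
Jefferson wins each student group but Eastside wins overall — the comparison reverses. Jefferson's students skew toward remedial, which has a lower base rate.

Yes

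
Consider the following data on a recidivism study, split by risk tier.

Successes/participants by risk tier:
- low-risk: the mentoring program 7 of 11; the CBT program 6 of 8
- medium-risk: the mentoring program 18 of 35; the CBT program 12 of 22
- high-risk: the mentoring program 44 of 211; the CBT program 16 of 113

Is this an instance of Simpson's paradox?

No

Low-risk: the mentoring program 7/11 = 63.6%, the CBT program 6/8 = 75.0% → the CBT program
Medium-risk: the mentoring program 18/35 = 51.4%, the CBT program 12/22 = 54.5% → the CBT program
High-risk: the mentoring program 44/211 = 20.9%, the CBT program 16/113 = 14.2% → the mentoring program
Overall: the mentoring program 69/257 = 26.8%, the CBT program 34/143 = 23.8% → the mentoring program
Neither sweeps: the mentoring program wins 1 of 3 groups, the CBT program wins 2. The mentoring program wins overall but not every group — no Simpson reversal.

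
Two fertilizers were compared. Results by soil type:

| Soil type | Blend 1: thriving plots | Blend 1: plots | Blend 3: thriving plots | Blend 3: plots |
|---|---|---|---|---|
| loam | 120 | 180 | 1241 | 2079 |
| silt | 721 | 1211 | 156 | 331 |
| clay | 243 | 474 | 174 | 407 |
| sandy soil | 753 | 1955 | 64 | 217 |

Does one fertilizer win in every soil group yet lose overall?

Yes

Loam: Blend 1 120/180 = 66.7%, Blend 3 1241/2079 = 59.7% → Blend 1
Silt: Blend 1 721/1211 = 59.5%, Blend 3 156/331 = 47.1% → Blend 1
Clay: Blend 1 243/474 = 51.3%, Blend 3 174/407 = 42.8% → Blend 1
Sandy soil: Blend 1 753/1955 = 38.5%, Blend 3 64/217 = 29.5% → Blend 1
Overall: Blend 1 1837/3820 = 48.1%, Blend 3 1635/3034 = 53.9% → Blend 3
Blend 1 wins each soil group but Blend 3 wins overall — the comparison reverses. Blend 1's plots skew toward sandy soil, which has a lower base rate.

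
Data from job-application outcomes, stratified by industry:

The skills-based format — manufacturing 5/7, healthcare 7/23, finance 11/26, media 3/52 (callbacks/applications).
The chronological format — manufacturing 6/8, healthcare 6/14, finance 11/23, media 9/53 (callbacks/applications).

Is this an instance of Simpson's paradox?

Manufacturing: the skills-based format 5/7 = 71.4%, the chronological format 6/8 = 75.0% → the chronological format
Healthcare: the skills-based format 7/23 = 30.4%, the chronological format 6/14 = 42.9% → the chronological format
Finance: the skills-based format 11/26 = 42.3%, the chronological format 11/23 = 47.8% → the chronological format
Media: the skills-based format 3/52 = 5.8%, the chronological format 9/53 = 17.0% → the chronological format
Overall: the skills-based format 26/108 = 24.1%, the chronological format 32/98 = 32.7% → the chronological format
The chronological format wins overall and in every industry group — no reversal.

No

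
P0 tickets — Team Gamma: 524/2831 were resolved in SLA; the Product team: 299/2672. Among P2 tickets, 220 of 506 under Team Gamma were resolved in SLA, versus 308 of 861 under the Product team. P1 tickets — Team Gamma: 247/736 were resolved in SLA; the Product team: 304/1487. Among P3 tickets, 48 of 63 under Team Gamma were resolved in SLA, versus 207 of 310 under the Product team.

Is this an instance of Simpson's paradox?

No

P0: Team Gamma 524/2831 = 18.5%, the Product team 299/2672 = 11.2% → Team Gamma
P2: Team Gamma 220/506 = 43.5%, the Product team 308/861 = 35.8% → Team Gamma
P1: Team Gamma 247/736 = 33.6%, the Product team 304/1487 = 20.4% → Team Gamma
P3: Team Gamma 48/63 = 76.2%, the Product team 207/310 = 66.8% → Team Gamma
Overall: Team Gamma 1039/4136 = 25.1%, the Product team 1118/5330 = 21.0% → Team Gamma
Team Gamma wins overall and in every ticket group — no reversal.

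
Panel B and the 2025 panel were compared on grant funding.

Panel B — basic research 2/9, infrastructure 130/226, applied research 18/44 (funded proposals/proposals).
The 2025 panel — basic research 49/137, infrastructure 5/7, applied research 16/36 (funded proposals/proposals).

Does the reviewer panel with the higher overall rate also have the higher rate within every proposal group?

No

Basic research: Panel B 2/9 = 22.2%, the 2025 panel 49/137 = 35.8% → the 2025 panel
Infrastructure: Panel B 130/226 = 57.5%, the 2025 panel 5/7 = 71.4% → the 2025 panel
Applied research: Panel B 18/44 = 40.9%, the 2025 panel 16/36 = 44.4% → the 2025 panel
Overall: Panel B 150/279 = 53.8%, the 2025 panel 70/180 = 38.9% → Panel B
The 2025 panel wins each proposal group but Panel B wins overall — the comparison reverses. The 2025 panel's proposals skew toward basic research, which has a lower base rate.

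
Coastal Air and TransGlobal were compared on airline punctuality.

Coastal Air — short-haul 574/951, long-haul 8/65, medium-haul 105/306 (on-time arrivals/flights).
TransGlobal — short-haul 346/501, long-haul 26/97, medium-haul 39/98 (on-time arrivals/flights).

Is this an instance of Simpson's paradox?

Short-haul: Coastal Air 574/951 = 60.4%, TransGlobal 346/501 = 69.1% → TransGlobal
Long-haul: Coastal Air 8/65 = 12.3%, TransGlobal 26/97 = 26.8% → TransGlobal
Medium-haul: Coastal Air 105/306 = 34.3%, TransGlobal 39/98 = 39.8% → TransGlobal
Overall: Coastal Air 687/1322 = 52.0%, TransGlobal 411/696 = 59.1% → TransGlobal
TransGlobal wins overall and in every route group — no reversal.

No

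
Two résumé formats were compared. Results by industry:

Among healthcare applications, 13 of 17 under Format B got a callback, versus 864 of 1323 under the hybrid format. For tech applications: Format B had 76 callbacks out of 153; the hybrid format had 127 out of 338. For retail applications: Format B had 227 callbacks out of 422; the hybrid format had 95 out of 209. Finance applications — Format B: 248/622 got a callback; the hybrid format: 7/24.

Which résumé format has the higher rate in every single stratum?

Format B

Healthcare: Format B 13/17 = 76.5%, the hybrid format 864/1323 = 65.3% → Format B
Tech: Format B 76/153 = 49.7%, the hybrid format 127/338 = 37.6% → Format B
Retail: Format B 227/422 = 53.8%, the hybrid format 95/209 = 45.5% → Format B
Finance: Format B 248/622 = 39.9%, the hybrid format 7/24 = 29.2% → Format B
Format B has the higher rate in all 4 groups.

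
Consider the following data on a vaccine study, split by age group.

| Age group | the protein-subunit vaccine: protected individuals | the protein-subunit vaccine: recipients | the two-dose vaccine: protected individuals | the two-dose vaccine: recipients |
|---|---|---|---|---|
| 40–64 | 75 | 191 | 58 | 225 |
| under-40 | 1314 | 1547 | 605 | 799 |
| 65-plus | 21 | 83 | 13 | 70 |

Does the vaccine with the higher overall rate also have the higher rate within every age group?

Yes

40–64: the protein-subunit vaccine 75/191 = 39.3%, the two-dose vaccine 58/225 = 25.8% → the protein-subunit vaccine
Under-40: the protein-subunit vaccine 1314/1547 = 84.9%, the two-dose vaccine 605/799 = 75.7% → the protein-subunit vaccine
65-plus: the protein-subunit vaccine 21/83 = 25.3%, the two-dose vaccine 13/70 = 18.6% → the protein-subunit vaccine
Overall: the protein-subunit vaccine 1410/1821 = 77.4%, the two-dose vaccine 676/1094 = 61.8% → the protein-subunit vaccine
The protein-subunit vaccine wins overall and in every age group — no reversal.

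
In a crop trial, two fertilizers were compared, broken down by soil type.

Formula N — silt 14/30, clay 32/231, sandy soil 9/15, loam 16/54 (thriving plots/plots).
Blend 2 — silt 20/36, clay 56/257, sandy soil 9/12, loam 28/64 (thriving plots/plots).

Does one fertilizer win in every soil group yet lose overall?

Silt: Formula N 14/30 = 46.7%, Blend 2 20/36 = 55.6% → Blend 2
Clay: Formula N 32/231 = 13.9%, Blend 2 56/257 = 21.8% → Blend 2
Sandy soil: Formula N 9/15 = 60.0%, Blend 2 9/12 = 75.0% → Blend 2
Loam: Formula N 16/54 = 29.6%, Blend 2 28/64 = 43.8% → Blend 2
Overall: Formula N 71/330 = 21.5%, Blend 2 113/369 = 30.6% → Blend 2
Blend 2 wins overall and in every soil group — no reversal.

No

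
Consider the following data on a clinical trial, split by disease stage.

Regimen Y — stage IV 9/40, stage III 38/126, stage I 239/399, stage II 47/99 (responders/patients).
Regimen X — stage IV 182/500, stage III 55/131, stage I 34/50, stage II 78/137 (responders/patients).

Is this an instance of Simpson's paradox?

Stage IV: Regimen Y 9/40 = 22.5%, Regimen X 182/500 = 36.4% → Regimen X
Stage III: Regimen Y 38/126 = 30.2%, Regimen X 55/131 = 42.0% → Regimen X
Stage I: Regimen Y 239/399 = 59.9%, Regimen X 34/50 = 68.0% → Regimen X
Stage II: Regimen Y 47/99 = 47.5%, Regimen X 78/137 = 56.9% → Regimen X
Overall: Regimen Y 333/664 = 50.2%, Regimen X 349/818 = 42.7% → Regimen Y
Regimen X wins each disease group but Regimen Y wins overall — the comparison reverses. Regimen X's patients skew toward stage IV, which has a lower base rate.

Yes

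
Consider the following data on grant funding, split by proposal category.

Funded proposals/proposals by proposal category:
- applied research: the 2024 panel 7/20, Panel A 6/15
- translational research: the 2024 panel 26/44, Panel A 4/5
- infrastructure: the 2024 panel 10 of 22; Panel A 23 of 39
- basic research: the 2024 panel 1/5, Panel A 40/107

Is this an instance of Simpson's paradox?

Yes

Applied research: the 2024 panel 7/20 = 35.0%, Panel A 6/15 = 40.0% → Panel A
Translational research: the 2024 panel 26/44 = 59.1%, Panel A 4/5 = 80.0% → Panel A
Infrastructure: the 2024 panel 10/22 = 45.5%, Panel A 23/39 = 59.0% → Panel A
Basic research: the 2024 panel 1/5 = 20.0%, Panel A 40/107 = 37.4% → Panel A
Overall: the 2024 panel 44/91 = 48.4%, Panel A 73/166 = 44.0% → the 2024 panel
Panel A wins each proposal group but the 2024 panel wins overall — the comparison reverses. Panel A's proposals skew toward basic research, which has a lower base rate.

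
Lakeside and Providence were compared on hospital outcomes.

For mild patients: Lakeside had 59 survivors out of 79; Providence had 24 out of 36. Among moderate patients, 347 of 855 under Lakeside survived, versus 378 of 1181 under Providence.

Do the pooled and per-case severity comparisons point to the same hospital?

Mild: Lakeside 59/79 = 74.7%, Providence 24/36 = 66.7% → Lakeside
Moderate: Lakeside 347/855 = 40.6%, Providence 378/1181 = 32.0% → Lakeside
Overall: Lakeside 406/934 = 43.5%, Providence 402/1217 = 33.0% → Lakeside
Lakeside wins overall and in every case group — no reversal.

Yes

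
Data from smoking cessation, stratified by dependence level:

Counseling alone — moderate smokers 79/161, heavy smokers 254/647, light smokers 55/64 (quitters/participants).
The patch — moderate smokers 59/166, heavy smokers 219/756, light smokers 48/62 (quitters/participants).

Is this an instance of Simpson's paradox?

No

Moderate smokers: counseling alone 79/161 = 49.1%, the patch 59/166 = 35.5% → counseling alone
Heavy smokers: counseling alone 254/647 = 39.3%, the patch 219/756 = 29.0% → counseling alone
Light smokers: counseling alone 55/64 = 85.9%, the patch 48/62 = 77.4% → counseling alone
Overall: counseling alone 388/872 = 44.5%, the patch 326/984 = 33.1% → counseling alone
Counseling alone wins overall and in every dependence group — no reversal.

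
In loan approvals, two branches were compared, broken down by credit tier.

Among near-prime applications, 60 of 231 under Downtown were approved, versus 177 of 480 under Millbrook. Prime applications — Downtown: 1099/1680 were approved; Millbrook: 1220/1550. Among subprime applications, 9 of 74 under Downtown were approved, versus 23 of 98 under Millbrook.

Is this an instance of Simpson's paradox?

Near-prime: Downtown 60/231 = 26.0%, Millbrook 177/480 = 36.9% → Millbrook
Prime: Downtown 1099/1680 = 65.4%, Millbrook 1220/1550 = 78.7% → Millbrook
Subprime: Downtown 9/74 = 12.2%, Millbrook 23/98 = 23.5% → Millbrook
Overall: Downtown 1168/1985 = 58.8%, Millbrook 1420/2128 = 66.7% → Millbrook
Millbrook wins overall and in every credit group — no reversal.

No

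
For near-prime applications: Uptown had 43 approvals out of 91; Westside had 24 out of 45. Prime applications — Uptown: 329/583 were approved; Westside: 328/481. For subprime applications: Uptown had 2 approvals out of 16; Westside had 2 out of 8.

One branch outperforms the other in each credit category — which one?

Westside

Near-prime: Uptown 43/91 = 47.3%, Westside 24/45 = 53.3% → Westside
Prime: Uptown 329/583 = 56.4%, Westside 328/481 = 68.2% → Westside
Subprime: Uptown 2/16 = 12.5%, Westside 2/8 = 25.0% → Westside
Westside has the higher rate in all 3 groups.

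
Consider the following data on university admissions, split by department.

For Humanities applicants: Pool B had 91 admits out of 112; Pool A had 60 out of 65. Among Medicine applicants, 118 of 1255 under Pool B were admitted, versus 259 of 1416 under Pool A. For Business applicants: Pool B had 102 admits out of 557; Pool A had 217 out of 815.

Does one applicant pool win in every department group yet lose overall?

No

Humanities: Pool B 91/112 = 81.2%, Pool A 60/65 = 92.3% → Pool A
Medicine: Pool B 118/1255 = 9.4%, Pool A 259/1416 = 18.3% → Pool A
Business: Pool B 102/557 = 18.3%, Pool A 217/815 = 26.6% → Pool A
Overall: Pool B 311/1924 = 16.2%, Pool A 536/2296 = 23.3% → Pool A
Pool A wins overall and in every department group — no reversal.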